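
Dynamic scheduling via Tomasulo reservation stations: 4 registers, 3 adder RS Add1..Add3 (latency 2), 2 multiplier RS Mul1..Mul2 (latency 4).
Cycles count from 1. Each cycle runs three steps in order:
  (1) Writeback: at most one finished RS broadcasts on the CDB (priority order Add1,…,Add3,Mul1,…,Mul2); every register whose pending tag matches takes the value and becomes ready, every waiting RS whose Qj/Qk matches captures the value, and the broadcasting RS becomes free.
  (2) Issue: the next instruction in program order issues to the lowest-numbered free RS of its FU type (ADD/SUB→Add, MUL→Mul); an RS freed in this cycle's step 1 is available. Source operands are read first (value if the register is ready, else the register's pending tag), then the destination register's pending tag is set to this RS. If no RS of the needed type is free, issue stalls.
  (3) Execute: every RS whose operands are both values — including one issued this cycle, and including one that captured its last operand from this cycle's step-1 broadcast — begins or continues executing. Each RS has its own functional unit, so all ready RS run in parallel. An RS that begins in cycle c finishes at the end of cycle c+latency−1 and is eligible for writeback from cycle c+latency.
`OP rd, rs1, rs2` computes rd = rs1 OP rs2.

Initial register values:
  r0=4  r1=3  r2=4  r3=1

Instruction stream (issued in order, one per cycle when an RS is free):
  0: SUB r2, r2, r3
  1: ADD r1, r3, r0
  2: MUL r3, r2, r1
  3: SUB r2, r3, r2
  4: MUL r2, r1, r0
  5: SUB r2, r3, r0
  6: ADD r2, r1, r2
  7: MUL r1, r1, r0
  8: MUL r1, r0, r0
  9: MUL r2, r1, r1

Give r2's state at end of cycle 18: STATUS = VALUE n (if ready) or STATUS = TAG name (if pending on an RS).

cycle 1: issue SUB r2<-Add1 // r0:4,r1:3,r2:Add1,r3:1
cycle 2: issue ADD r1<-Add2 // r0:4,r1:Add2,r2:Add1,r3:1
cycle 3: CDB Add1=3; issue MUL r3<-Mul1 // r0:4,r1:Add2,r2:3,r3:Mul1
cycle 4: CDB Add2=5; issue SUB r2<-Add1 // r0:4,r1:5,r2:Add1,r3:Mul1
cycle 5: issue MUL r2<-Mul2 // r0:4,r1:5,r2:Mul2,r3:Mul1
cycle 6: issue SUB r2<-Add2 // r0:4,r1:5,r2:Add2,r3:Mul1
cycle 7: issue ADD r2<-Add3 // r0:4,r1:5,r2:Add3,r3:Mul1
cycle 8: CDB Mul1=15; issue MUL r1<-Mul1 // r0:4,r1:Mul1,r2:Add3,r3:15
cycle 9: CDB Mul2=20; issue MUL r1<-Mul2 // r0:4,r1:Mul2,r2:Add3,r3:15
cycle 10: CDB Add1=12; stall // r0:4,r1:Mul2,r2:Add3,r3:15
cycle 11: CDB Add2=11; stall // r0:4,r1:Mul2,r2:Add3,r3:15
cycle 12: CDB Mul1=20; issue MUL r2<-Mul1 // r0:4,r1:Mul2,r2:Mul1,r3:15
cycle 13: CDB Add3=16 // r0:4,r1:Mul2,r2:Mul1,r3:15
cycle 14: CDB Mul2=16 // r0:4,r1:16,r2:Mul1,r3:15
cycle 15: - // r0:4,r1:16,r2:Mul1,r3:15
cycle 16: - // r0:4,r1:16,r2:Mul1,r3:15
cycle 17: - // r0:4,r1:16,r2:Mul1,r3:15
cycle 18: CDB Mul1=256 // r0:4,r1:16,r2:256,r3:15

STATUS = VALUE 256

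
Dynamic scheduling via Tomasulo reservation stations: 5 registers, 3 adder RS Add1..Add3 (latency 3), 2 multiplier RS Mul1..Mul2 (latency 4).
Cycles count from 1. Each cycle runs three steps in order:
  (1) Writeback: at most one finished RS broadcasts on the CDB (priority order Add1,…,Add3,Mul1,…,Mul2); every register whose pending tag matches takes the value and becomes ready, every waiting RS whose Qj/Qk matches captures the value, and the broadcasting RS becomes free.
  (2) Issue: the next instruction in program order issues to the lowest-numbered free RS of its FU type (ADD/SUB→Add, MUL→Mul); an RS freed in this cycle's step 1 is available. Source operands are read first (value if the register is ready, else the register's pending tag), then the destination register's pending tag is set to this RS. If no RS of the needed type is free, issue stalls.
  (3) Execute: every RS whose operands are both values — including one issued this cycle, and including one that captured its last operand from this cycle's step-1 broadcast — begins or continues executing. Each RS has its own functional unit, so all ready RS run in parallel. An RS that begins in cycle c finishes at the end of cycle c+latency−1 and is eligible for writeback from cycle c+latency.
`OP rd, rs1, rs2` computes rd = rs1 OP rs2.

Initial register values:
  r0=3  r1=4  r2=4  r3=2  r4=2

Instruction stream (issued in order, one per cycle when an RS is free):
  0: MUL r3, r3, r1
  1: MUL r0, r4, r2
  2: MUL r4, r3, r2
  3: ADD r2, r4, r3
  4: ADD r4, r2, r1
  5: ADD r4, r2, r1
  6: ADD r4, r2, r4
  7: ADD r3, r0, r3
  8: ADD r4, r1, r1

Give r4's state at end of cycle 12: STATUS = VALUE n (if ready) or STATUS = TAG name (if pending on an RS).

c1: issue MUL r3<-Mul1 | r0:3,r1:4,r2:4,r3:Mul1,r4:2
c2: issue MUL r0<-Mul2 | r0:Mul2,r1:4,r2:4,r3:Mul1,r4:2
c3: stall | r0:Mul2,r1:4,r2:4,r3:Mul1,r4:2
c4: stall | r0:Mul2,r1:4,r2:4,r3:Mul1,r4:2
c5: CDB Mul1=8; issue MUL r4<-Mul1 | r0:Mul2,r1:4,r2:4,r3:8,r4:Mul1
c6: CDB Mul2=8; issue ADD r2<-Add1 | r0:8,r1:4,r2:Add1,r3:8,r4:Mul1
c7: issue ADD r4<-Add2 | r0:8,r1:4,r2:Add1,r3:8,r4:Add2
c8: issue ADD r4<-Add3 | r0:8,r1:4,r2:Add1,r3:8,r4:Add3
c9: CDB Mul1=32; stall | r0:8,r1:4,r2:Add1,r3:8,r4:Add3
c10: stall | r0:8,r1:4,r2:Add1,r3:8,r4:Add3
c11: stall | r0:8,r1:4,r2:Add1,r3:8,r4:Add3
c12: CDB Add1=40; issue ADD r4<-Add1 | r0:8,r1:4,r2:40,r3:8,r4:Add1

STATUS = TAG Add1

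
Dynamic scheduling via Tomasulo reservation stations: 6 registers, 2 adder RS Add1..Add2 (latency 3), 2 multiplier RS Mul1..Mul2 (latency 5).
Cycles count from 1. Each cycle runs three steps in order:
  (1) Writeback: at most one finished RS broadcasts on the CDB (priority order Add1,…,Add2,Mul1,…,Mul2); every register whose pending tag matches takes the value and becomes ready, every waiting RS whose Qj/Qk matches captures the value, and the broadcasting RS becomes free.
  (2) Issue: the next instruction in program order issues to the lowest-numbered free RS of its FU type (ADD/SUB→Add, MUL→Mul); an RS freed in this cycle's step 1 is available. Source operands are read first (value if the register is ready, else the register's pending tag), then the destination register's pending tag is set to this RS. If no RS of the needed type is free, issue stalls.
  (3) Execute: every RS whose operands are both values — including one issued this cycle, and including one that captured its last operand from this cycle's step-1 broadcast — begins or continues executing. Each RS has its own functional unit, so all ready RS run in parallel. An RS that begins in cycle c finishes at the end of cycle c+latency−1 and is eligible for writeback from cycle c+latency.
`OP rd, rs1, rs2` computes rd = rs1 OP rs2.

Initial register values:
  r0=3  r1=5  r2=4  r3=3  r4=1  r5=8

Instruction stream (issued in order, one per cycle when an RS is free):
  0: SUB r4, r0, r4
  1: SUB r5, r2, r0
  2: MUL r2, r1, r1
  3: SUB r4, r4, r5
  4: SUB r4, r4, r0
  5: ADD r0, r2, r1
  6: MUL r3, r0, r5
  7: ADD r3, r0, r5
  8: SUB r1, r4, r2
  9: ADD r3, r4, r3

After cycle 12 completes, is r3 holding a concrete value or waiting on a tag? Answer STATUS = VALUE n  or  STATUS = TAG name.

STATUS = TAG Add2

cycle 1: issue SUB r4<-Add1 // r0:3,r1:5,r2:4,r3:3,r4:Add1,r5:8
cycle 2: issue SUB r5<-Add2 // r0:3,r1:5,r2:4,r3:3,r4:Add1,r5:Add2
cycle 3: issue MUL r2<-Mul1 // r0:3,r1:5,r2:Mul1,r3:3,r4:Add1,r5:Add2
cycle 4: CDB Add1=2; issue SUB r4<-Add1 // r0:3,r1:5,r2:Mul1,r3:3,r4:Add1,r5:Add2
cycle 5: CDB Add2=1; issue SUB r4<-Add2 // r0:3,r1:5,r2:Mul1,r3:3,r4:Add2,r5:1
cycle 6: stall // r0:3,r1:5,r2:Mul1,r3:3,r4:Add2,r5:1
cycle 7: stall // r0:3,r1:5,r2:Mul1,r3:3,r4:Add2,r5:1
cycle 8: CDB Add1=1; issue ADD r0<-Add1 // r0:Add1,r1:5,r2:Mul1,r3:3,r4:Add2,r5:1
cycle 9: CDB Mul1=25; issue MUL r3<-Mul1 // r0:Add1,r1:5,r2:25,r3:Mul1,r4:Add2,r5:1
cycle 10: stall // r0:Add1,r1:5,r2:25,r3:Mul1,r4:Add2,r5:1
cycle 11: CDB Add2=-2; issue ADD r3<-Add2 // r0:Add1,r1:5,r2:25,r3:Add2,r4:-2,r5:1
cycle 12: CDB Add1=30; issue SUB r1<-Add1 // r0:30,r1:Add1,r2:25,r3:Add2,r4:-2,r5:1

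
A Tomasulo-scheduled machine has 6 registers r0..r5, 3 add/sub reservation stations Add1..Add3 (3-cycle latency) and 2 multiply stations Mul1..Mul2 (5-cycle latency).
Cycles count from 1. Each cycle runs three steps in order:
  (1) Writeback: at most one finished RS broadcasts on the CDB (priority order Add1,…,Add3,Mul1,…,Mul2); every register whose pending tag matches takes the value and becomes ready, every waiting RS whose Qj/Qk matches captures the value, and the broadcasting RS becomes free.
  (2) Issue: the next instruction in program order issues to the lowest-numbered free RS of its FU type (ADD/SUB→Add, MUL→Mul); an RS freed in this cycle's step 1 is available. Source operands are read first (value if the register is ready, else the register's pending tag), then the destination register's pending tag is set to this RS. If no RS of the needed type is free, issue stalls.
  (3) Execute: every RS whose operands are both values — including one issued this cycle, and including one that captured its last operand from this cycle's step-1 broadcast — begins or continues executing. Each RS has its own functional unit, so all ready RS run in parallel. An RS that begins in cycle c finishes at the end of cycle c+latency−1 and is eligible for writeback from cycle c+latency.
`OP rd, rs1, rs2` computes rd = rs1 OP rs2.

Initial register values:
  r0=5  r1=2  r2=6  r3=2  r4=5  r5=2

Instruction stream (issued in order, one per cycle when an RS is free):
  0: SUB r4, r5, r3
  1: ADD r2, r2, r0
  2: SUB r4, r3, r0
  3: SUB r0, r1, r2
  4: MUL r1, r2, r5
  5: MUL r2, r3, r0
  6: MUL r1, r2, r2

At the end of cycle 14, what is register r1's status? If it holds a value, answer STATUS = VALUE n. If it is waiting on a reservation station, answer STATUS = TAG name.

STATUS = TAG Mul1

c1: issue SUB r4<-Add1 | r0:5,r1:2,r2:6,r3:2,r4:Add1,r5:2
c2: issue ADD r2<-Add2 | r0:5,r1:2,r2:Add2,r3:2,r4:Add1,r5:2
c3: issue SUB r4<-Add3 | r0:5,r1:2,r2:Add2,r3:2,r4:Add3,r5:2
c4: CDB Add1=0; issue SUB r0<-Add1 | r0:Add1,r1:2,r2:Add2,r3:2,r4:Add3,r5:2
c5: CDB Add2=11; issue MUL r1<-Mul1 | r0:Add1,r1:Mul1,r2:11,r3:2,r4:Add3,r5:2
c6: CDB Add3=-3; issue MUL r2<-Mul2 | r0:Add1,r1:Mul1,r2:Mul2,r3:2,r4:-3,r5:2
c7: stall | r0:Add1,r1:Mul1,r2:Mul2,r3:2,r4:-3,r5:2
c8: CDB Add1=-9; stall | r0:-9,r1:Mul1,r2:Mul2,r3:2,r4:-3,r5:2
c9: stall | r0:-9,r1:Mul1,r2:Mul2,r3:2,r4:-3,r5:2
c10: CDB Mul1=22; issue MUL r1<-Mul1 | r0:-9,r1:Mul1,r2:Mul2,r3:2,r4:-3,r5:2
c11: - | r0:-9,r1:Mul1,r2:Mul2,r3:2,r4:-3,r5:2
c12: - | r0:-9,r1:Mul1,r2:Mul2,r3:2,r4:-3,r5:2
c13: CDB Mul2=-18 | r0:-9,r1:Mul1,r2:-18,r3:2,r4:-3,r5:2
c14: - | r0:-9,r1:Mul1,r2:-18,r3:2,r4:-3,r5:2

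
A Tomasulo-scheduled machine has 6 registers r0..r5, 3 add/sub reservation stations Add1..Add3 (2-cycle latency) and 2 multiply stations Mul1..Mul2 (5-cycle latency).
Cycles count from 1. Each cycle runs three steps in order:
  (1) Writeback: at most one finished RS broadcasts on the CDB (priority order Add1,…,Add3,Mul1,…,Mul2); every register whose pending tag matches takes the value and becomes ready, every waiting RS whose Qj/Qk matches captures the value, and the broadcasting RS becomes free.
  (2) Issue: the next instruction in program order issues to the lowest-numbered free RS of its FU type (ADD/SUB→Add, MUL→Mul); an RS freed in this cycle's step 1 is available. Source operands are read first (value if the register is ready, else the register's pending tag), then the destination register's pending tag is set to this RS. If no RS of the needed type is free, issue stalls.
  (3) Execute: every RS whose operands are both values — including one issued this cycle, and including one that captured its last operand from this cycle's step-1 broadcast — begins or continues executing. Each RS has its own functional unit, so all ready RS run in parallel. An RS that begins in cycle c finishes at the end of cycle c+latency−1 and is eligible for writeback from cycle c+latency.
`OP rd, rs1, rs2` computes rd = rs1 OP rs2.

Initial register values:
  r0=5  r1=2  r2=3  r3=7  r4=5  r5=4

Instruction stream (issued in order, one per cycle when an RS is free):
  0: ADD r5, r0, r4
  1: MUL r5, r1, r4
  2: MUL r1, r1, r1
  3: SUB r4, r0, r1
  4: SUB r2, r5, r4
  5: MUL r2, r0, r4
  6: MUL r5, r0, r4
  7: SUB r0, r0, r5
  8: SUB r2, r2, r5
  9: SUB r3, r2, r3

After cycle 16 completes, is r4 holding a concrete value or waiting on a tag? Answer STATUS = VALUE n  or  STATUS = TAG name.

STATUS = VALUE 1

  c1: issue ADD r5<-Add1  regs: r0:5,r1:2,r2:3,r3:7,r4:5,r5:Add1
  c2: issue MUL r5<-Mul1  regs: r0:5,r1:2,r2:3,r3:7,r4:5,r5:Mul1
  c3: CDB Add1=10; issue MUL r1<-Mul2  regs: r0:5,r1:Mul2,r2:3,r3:7,r4:5,r5:Mul1
  c4: issue SUB r4<-Add1  regs: r0:5,r1:Mul2,r2:3,r3:7,r4:Add1,r5:Mul1
  c5: issue SUB r2<-Add2  regs: r0:5,r1:Mul2,r2:Add2,r3:7,r4:Add1,r5:Mul1
  c6: stall  regs: r0:5,r1:Mul2,r2:Add2,r3:7,r4:Add1,r5:Mul1
  c7: CDB Mul1=10; issue MUL r2<-Mul1  regs: r0:5,r1:Mul2,r2:Mul1,r3:7,r4:Add1,r5:10
  c8: CDB Mul2=4; issue MUL r5<-Mul2  regs: r0:5,r1:4,r2:Mul1,r3:7,r4:Add1,r5:Mul2
  c9: issue SUB r0<-Add3  regs: r0:Add3,r1:4,r2:Mul1,r3:7,r4:Add1,r5:Mul2
  c10: CDB Add1=1; issue SUB r2<-Add1  regs: r0:Add3,r1:4,r2:Add1,r3:7,r4:1,r5:Mul2
  c11: stall  regs: r0:Add3,r1:4,r2:Add1,r3:7,r4:1,r5:Mul2
  c12: CDB Add2=9; issue SUB r3<-Add2  regs: r0:Add3,r1:4,r2:Add1,r3:Add2,r4:1,r5:Mul2
  c13: -  regs: r0:Add3,r1:4,r2:Add1,r3:Add2,r4:1,r5:Mul2
  c14: -  regs: r0:Add3,r1:4,r2:Add1,r3:Add2,r4:1,r5:Mul2
  c15: CDB Mul1=5  regs: r0:Add3,r1:4,r2:Add1,r3:Add2,r4:1,r5:Mul2
  c16: CDB Mul2=5  regs: r0:Add3,r1:4,r2:Add1,r3:Add2,r4:1,r5:5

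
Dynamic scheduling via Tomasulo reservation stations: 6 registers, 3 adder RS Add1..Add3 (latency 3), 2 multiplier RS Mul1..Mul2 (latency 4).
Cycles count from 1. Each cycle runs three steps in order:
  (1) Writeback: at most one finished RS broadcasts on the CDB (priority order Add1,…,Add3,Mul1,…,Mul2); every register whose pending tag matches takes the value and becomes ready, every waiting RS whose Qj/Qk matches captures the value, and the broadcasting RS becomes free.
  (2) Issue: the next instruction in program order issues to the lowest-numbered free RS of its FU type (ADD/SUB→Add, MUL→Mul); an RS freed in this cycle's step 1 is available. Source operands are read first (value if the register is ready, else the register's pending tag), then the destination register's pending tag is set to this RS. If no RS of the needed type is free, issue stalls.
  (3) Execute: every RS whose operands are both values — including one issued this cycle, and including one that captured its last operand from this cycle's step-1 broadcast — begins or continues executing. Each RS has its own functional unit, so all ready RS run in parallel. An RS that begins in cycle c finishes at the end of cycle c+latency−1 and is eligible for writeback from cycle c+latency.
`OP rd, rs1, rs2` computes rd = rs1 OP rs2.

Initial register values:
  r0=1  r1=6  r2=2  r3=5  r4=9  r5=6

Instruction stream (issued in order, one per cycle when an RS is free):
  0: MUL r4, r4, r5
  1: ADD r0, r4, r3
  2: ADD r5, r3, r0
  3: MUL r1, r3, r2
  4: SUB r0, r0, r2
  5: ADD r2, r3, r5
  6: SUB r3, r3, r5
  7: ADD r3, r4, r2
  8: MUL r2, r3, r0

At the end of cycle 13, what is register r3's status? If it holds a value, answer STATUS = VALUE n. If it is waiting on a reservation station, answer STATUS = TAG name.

STATUS = TAG Add3

  c1: issue MUL r4<-Mul1  regs: r0:1,r1:6,r2:2,r3:5,r4:Mul1,r5:6
  c2: issue ADD r0<-Add1  regs: r0:Add1,r1:6,r2:2,r3:5,r4:Mul1,r5:6
  c3: issue ADD r5<-Add2  regs: r0:Add1,r1:6,r2:2,r3:5,r4:Mul1,r5:Add2
  c4: issue MUL r1<-Mul2  regs: r0:Add1,r1:Mul2,r2:2,r3:5,r4:Mul1,r5:Add2
  c5: CDB Mul1=54; issue SUB r0<-Add3  regs: r0:Add3,r1:Mul2,r2:2,r3:5,r4:54,r5:Add2
  c6: stall  regs: r0:Add3,r1:Mul2,r2:2,r3:5,r4:54,r5:Add2
  c7: stall  regs: r0:Add3,r1:Mul2,r2:2,r3:5,r4:54,r5:Add2
  c8: CDB Add1=59; issue ADD r2<-Add1  regs: r0:Add3,r1:Mul2,r2:Add1,r3:5,r4:54,r5:Add2
  c9: CDB Mul2=10; stall  regs: r0:Add3,r1:10,r2:Add1,r3:5,r4:54,r5:Add2
  c10: stall  regs: r0:Add3,r1:10,r2:Add1,r3:5,r4:54,r5:Add2
  c11: CDB Add2=64; issue SUB r3<-Add2  regs: r0:Add3,r1:10,r2:Add1,r3:Add2,r4:54,r5:64
  c12: CDB Add3=57; issue ADD r3<-Add3  regs: r0:57,r1:10,r2:Add1,r3:Add3,r4:54,r5:64
  c13: issue MUL r2<-Mul1  regs: r0:57,r1:10,r2:Mul1,r3:Add3,r4:54,r5:64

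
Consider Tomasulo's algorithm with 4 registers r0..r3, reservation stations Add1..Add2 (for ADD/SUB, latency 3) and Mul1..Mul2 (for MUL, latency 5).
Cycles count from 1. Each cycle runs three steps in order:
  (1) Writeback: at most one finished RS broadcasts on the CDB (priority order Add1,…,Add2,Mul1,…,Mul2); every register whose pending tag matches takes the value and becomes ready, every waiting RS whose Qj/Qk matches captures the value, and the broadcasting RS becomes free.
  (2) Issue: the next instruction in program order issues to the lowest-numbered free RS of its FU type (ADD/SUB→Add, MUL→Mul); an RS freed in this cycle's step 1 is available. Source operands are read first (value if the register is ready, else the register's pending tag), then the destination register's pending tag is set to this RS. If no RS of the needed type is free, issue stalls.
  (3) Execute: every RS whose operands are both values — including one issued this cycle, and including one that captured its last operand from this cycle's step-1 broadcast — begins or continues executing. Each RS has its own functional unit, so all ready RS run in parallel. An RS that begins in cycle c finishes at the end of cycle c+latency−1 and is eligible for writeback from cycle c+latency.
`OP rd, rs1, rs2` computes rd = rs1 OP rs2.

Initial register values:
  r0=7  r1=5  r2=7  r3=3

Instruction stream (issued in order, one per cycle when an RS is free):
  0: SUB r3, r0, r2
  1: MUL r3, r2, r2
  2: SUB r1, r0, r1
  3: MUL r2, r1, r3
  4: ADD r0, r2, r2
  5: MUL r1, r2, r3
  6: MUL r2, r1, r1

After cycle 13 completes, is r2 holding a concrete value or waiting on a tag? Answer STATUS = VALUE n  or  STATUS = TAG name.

cycle 1: issue SUB r3<-Add1 // r0:7,r1:5,r2:7,r3:Add1
cycle 2: issue MUL r3<-Mul1 // r0:7,r1:5,r2:7,r3:Mul1
cycle 3: issue SUB r1<-Add2 // r0:7,r1:Add2,r2:7,r3:Mul1
cycle 4: CDB Add1=0; issue MUL r2<-Mul2 // r0:7,r1:Add2,r2:Mul2,r3:Mul1
cycle 5: issue ADD r0<-Add1 // r0:Add1,r1:Add2,r2:Mul2,r3:Mul1
cycle 6: CDB Add2=2; stall // r0:Add1,r1:2,r2:Mul2,r3:Mul1
cycle 7: CDB Mul1=49; issue MUL r1<-Mul1 // r0:Add1,r1:Mul1,r2:Mul2,r3:49
cycle 8: stall // r0:Add1,r1:Mul1,r2:Mul2,r3:49
cycle 9: stall // r0:Add1,r1:Mul1,r2:Mul2,r3:49
cycle 10: stall // r0:Add1,r1:Mul1,r2:Mul2,r3:49
cycle 11: stall // r0:Add1,r1:Mul1,r2:Mul2,r3:49
cycle 12: CDB Mul2=98; issue MUL r2<-Mul2 // r0:Add1,r1:Mul1,r2:Mul2,r3:49
cycle 13: - // r0:Add1,r1:Mul1,r2:Mul2,r3:49

STATUS = TAG Mul2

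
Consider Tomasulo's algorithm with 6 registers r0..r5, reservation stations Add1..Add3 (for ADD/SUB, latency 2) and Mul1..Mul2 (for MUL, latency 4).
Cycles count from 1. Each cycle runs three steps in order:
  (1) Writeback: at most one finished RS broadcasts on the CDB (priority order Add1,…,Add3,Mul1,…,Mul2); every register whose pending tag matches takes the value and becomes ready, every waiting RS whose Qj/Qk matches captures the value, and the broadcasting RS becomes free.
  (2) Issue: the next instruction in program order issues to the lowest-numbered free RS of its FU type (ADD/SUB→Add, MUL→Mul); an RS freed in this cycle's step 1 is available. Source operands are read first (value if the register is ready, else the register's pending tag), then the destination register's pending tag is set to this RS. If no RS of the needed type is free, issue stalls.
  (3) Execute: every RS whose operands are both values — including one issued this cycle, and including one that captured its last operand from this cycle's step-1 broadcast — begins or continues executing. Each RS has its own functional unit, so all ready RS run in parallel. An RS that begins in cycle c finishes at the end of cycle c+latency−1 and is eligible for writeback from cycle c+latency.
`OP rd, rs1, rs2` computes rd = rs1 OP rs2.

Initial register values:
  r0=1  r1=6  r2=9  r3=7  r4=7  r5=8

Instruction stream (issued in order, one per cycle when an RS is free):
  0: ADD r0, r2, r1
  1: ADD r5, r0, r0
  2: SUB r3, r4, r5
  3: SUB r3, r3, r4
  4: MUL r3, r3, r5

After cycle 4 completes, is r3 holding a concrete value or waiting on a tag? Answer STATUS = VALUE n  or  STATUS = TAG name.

STATUS = TAG Add3

  c1: issue ADD r0<-Add1  regs: r0:Add1,r1:6,r2:9,r3:7,r4:7,r5:8
  c2: issue ADD r5<-Add2  regs: r0:Add1,r1:6,r2:9,r3:7,r4:7,r5:Add2
  c3: CDB Add1=15; issue SUB r3<-Add1  regs: r0:15,r1:6,r2:9,r3:Add1,r4:7,r5:Add2
  c4: issue SUB r3<-Add3  regs: r0:15,r1:6,r2:9,r3:Add3,r4:7,r5:Add2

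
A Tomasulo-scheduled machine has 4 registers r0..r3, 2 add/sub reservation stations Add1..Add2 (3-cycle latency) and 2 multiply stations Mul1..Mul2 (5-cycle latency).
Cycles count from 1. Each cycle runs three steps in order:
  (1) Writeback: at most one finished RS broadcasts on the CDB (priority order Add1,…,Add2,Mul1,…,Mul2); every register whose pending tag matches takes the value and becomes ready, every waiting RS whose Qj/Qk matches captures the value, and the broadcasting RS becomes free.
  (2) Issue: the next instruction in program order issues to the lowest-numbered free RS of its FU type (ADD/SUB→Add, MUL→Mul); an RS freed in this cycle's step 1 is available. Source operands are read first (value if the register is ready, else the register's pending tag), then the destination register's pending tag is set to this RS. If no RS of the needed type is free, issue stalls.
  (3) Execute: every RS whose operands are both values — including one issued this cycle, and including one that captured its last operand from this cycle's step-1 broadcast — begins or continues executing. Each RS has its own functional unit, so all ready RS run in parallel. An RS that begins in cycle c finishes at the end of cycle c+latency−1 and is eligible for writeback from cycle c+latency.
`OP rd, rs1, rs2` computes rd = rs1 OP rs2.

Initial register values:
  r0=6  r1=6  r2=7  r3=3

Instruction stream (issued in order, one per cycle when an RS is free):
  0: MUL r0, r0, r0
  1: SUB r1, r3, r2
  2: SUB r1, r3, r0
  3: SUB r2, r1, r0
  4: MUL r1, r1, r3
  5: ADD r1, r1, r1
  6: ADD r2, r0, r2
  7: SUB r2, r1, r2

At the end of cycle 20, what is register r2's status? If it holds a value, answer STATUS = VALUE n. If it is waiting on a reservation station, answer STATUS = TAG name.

STATUS = VALUE -165

  c1: issue MUL r0<-Mul1  regs: r0:Mul1,r1:6,r2:7,r3:3
  c2: issue SUB r1<-Add1  regs: r0:Mul1,r1:Add1,r2:7,r3:3
  c3: issue SUB r1<-Add2  regs: r0:Mul1,r1:Add2,r2:7,r3:3
  c4: stall  regs: r0:Mul1,r1:Add2,r2:7,r3:3
  c5: CDB Add1=-4; issue SUB r2<-Add1  regs: r0:Mul1,r1:Add2,r2:Add1,r3:3
  c6: CDB Mul1=36; issue MUL r1<-Mul1  regs: r0:36,r1:Mul1,r2:Add1,r3:3
  c7: stall  regs: r0:36,r1:Mul1,r2:Add1,r3:3
  c8: stall  regs: r0:36,r1:Mul1,r2:Add1,r3:3
  c9: CDB Add2=-33; issue ADD r1<-Add2  regs: r0:36,r1:Add2,r2:Add1,r3:3
  c10: stall  regs: r0:36,r1:Add2,r2:Add1,r3:3
  c11: stall  regs: r0:36,r1:Add2,r2:Add1,r3:3
  c12: CDB Add1=-69; issue ADD r2<-Add1  regs: r0:36,r1:Add2,r2:Add1,r3:3
  c13: stall  regs: r0:36,r1:Add2,r2:Add1,r3:3
  c14: CDB Mul1=-99; stall  regs: r0:36,r1:Add2,r2:Add1,r3:3
  c15: CDB Add1=-33; issue SUB r2<-Add1  regs: r0:36,r1:Add2,r2:Add1,r3:3
  c16: -  regs: r0:36,r1:Add2,r2:Add1,r3:3
  c17: CDB Add2=-198  regs: r0:36,r1:-198,r2:Add1,r3:3
  c18: -  regs: r0:36,r1:-198,r2:Add1,r3:3
  c19: -  regs: r0:36,r1:-198,r2:Add1,r3:3
  c20: CDB Add1=-165  regs: r0:36,r1:-198,r2:-165,r3:3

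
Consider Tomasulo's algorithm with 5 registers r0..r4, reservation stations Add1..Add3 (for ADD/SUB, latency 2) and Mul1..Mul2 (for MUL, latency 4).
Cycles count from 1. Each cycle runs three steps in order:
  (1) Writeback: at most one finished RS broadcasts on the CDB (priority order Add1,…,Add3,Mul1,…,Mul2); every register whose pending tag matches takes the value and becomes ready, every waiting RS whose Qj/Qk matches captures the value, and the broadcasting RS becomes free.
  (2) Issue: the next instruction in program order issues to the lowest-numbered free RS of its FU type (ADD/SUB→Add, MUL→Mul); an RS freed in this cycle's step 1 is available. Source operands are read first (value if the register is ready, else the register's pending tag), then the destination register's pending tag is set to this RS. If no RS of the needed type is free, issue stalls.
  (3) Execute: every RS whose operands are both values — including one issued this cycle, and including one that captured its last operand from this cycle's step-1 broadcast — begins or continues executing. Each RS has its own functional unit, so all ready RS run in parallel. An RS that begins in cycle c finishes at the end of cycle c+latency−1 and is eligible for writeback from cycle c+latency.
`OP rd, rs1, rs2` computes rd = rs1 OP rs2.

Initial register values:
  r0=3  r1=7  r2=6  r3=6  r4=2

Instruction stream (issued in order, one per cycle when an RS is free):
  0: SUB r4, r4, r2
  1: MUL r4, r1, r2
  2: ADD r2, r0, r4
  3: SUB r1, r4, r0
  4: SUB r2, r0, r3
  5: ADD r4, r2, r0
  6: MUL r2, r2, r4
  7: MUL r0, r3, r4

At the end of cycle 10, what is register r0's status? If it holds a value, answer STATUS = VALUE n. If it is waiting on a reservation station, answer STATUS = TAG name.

c1: issue SUB r4<-Add1 | r0:3,r1:7,r2:6,r3:6,r4:Add1
c2: issue MUL r4<-Mul1 | r0:3,r1:7,r2:6,r3:6,r4:Mul1
c3: CDB Add1=-4; issue ADD r2<-Add1 | r0:3,r1:7,r2:Add1,r3:6,r4:Mul1
c4: issue SUB r1<-Add2 | r0:3,r1:Add2,r2:Add1,r3:6,r4:Mul1
c5: issue SUB r2<-Add3 | r0:3,r1:Add2,r2:Add3,r3:6,r4:Mul1
c6: CDB Mul1=42; stall | r0:3,r1:Add2,r2:Add3,r3:6,r4:42
c7: CDB Add3=-3; issue ADD r4<-Add3 | r0:3,r1:Add2,r2:-3,r3:6,r4:Add3
c8: CDB Add1=45; issue MUL r2<-Mul1 | r0:3,r1:Add2,r2:Mul1,r3:6,r4:Add3
c9: CDB Add2=39; issue MUL r0<-Mul2 | r0:Mul2,r1:39,r2:Mul1,r3:6,r4:Add3
c10: CDB Add3=0 | r0:Mul2,r1:39,r2:Mul1,r3:6,r4:0

STATUS = TAG Mul2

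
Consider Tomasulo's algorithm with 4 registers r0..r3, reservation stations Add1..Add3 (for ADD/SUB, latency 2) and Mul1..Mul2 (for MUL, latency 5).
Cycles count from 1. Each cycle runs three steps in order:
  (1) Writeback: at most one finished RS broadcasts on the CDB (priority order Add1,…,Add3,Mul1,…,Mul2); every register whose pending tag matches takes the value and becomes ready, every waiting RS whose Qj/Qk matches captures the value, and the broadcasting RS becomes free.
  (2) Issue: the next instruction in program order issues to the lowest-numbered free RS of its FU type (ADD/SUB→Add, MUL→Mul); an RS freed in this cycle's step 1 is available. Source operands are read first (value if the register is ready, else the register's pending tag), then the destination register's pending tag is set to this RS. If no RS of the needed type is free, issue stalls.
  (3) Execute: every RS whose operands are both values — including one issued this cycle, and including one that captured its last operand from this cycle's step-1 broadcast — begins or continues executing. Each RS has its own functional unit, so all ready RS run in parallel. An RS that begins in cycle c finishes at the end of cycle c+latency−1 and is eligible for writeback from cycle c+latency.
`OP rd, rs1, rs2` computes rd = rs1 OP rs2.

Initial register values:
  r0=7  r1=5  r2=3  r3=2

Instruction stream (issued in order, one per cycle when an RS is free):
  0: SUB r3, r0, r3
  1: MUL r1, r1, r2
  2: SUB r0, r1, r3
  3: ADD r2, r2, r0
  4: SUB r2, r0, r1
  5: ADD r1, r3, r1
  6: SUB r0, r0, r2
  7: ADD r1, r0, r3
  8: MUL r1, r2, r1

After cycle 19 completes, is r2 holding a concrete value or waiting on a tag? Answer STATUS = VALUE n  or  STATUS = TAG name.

  c1: issue SUB r3<-Add1  regs: r0:7,r1:5,r2:3,r3:Add1
  c2: issue MUL r1<-Mul1  regs: r0:7,r1:Mul1,r2:3,r3:Add1
  c3: CDB Add1=5; issue SUB r0<-Add1  regs: r0:Add1,r1:Mul1,r2:3,r3:5
  c4: issue ADD r2<-Add2  regs: r0:Add1,r1:Mul1,r2:Add2,r3:5
  c5: issue SUB r2<-Add3  regs: r0:Add1,r1:Mul1,r2:Add3,r3:5
  c6: stall  regs: r0:Add1,r1:Mul1,r2:Add3,r3:5
  c7: CDB Mul1=15; stall  regs: r0:Add1,r1:15,r2:Add3,r3:5
  c8: stall  regs: r0:Add1,r1:15,r2:Add3,r3:5
  c9: CDB Add1=10; issue ADD r1<-Add1  regs: r0:10,r1:Add1,r2:Add3,r3:5
  c10: stall  regs: r0:10,r1:Add1,r2:Add3,r3:5
  c11: CDB Add1=20; issue SUB r0<-Add1  regs: r0:Add1,r1:20,r2:Add3,r3:5
  c12: CDB Add2=13; issue ADD r1<-Add2  regs: r0:Add1,r1:Add2,r2:Add3,r3:5
  c13: CDB Add3=-5; issue MUL r1<-Mul1  regs: r0:Add1,r1:Mul1,r2:-5,r3:5
  c14: -  regs: r0:Add1,r1:Mul1,r2:-5,r3:5
  c15: CDB Add1=15  regs: r0:15,r1:Mul1,r2:-5,r3:5
  c16: -  regs: r0:15,r1:Mul1,r2:-5,r3:5
  c17: CDB Add2=20  regs: r0:15,r1:Mul1,r2:-5,r3:5
  c18: -  regs: r0:15,r1:Mul1,r2:-5,r3:5
  c19: -  regs: r0:15,r1:Mul1,r2:-5,r3:5

STATUS = VALUE -5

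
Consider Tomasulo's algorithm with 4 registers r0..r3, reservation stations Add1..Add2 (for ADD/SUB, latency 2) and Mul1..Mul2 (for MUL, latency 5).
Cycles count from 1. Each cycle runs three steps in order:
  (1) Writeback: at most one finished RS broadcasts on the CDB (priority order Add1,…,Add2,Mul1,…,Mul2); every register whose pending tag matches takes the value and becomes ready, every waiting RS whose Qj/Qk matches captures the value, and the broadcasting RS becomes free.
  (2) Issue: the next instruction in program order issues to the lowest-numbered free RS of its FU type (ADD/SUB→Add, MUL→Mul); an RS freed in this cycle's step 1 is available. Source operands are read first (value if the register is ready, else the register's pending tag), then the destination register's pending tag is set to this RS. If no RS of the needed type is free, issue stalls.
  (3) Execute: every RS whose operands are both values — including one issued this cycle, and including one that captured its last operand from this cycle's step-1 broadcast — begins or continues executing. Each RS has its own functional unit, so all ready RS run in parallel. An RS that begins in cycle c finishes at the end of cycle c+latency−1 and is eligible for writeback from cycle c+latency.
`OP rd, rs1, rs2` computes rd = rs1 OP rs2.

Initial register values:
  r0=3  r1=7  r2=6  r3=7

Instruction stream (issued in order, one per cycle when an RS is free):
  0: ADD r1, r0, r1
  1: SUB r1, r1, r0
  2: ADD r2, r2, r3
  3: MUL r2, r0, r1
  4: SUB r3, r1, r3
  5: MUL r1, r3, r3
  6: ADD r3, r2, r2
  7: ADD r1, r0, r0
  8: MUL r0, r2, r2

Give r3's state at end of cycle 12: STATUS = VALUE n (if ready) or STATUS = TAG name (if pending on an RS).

STATUS = TAG Add2

  c1: issue ADD r1<-Add1  regs: r0:3,r1:Add1,r2:6,r3:7
  c2: issue SUB r1<-Add2  regs: r0:3,r1:Add2,r2:6,r3:7
  c3: CDB Add1=10; issue ADD r2<-Add1  regs: r0:3,r1:Add2,r2:Add1,r3:7
  c4: issue MUL r2<-Mul1  regs: r0:3,r1:Add2,r2:Mul1,r3:7
  c5: CDB Add1=13; issue SUB r3<-Add1  regs: r0:3,r1:Add2,r2:Mul1,r3:Add1
  c6: CDB Add2=7; issue MUL r1<-Mul2  regs: r0:3,r1:Mul2,r2:Mul1,r3:Add1
  c7: issue ADD r3<-Add2  regs: r0:3,r1:Mul2,r2:Mul1,r3:Add2
  c8: CDB Add1=0; issue ADD r1<-Add1  regs: r0:3,r1:Add1,r2:Mul1,r3:Add2
  c9: stall  regs: r0:3,r1:Add1,r2:Mul1,r3:Add2
  c10: CDB Add1=6; stall  regs: r0:3,r1:6,r2:Mul1,r3:Add2
  c11: CDB Mul1=21; issue MUL r0<-Mul1  regs: r0:Mul1,r1:6,r2:21,r3:Add2
  c12: -  regs: r0:Mul1,r1:6,r2:21,r3:Add2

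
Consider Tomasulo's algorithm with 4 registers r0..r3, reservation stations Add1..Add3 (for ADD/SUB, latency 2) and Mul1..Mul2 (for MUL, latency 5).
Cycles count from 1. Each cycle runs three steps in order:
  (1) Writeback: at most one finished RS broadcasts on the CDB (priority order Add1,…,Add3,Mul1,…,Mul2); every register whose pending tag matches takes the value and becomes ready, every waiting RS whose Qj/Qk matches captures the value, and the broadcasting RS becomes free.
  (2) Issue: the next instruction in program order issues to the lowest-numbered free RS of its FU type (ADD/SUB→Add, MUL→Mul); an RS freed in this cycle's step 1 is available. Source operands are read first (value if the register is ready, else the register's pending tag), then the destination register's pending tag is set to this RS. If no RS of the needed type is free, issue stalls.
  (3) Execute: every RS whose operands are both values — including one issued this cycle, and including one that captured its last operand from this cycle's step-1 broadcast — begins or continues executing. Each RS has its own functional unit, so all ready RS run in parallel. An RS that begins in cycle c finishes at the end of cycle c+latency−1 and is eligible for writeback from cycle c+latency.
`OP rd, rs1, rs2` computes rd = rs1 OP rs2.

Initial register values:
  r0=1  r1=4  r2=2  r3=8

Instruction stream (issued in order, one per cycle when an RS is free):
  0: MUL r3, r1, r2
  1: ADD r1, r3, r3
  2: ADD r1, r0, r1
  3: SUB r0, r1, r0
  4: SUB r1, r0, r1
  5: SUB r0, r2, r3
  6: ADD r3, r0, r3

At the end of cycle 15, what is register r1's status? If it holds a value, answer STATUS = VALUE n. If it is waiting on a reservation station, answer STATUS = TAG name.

c1: issue MUL r3<-Mul1 | r0:1,r1:4,r2:2,r3:Mul1
c2: issue ADD r1<-Add1 | r0:1,r1:Add1,r2:2,r3:Mul1
c3: issue ADD r1<-Add2 | r0:1,r1:Add2,r2:2,r3:Mul1
c4: issue SUB r0<-Add3 | r0:Add3,r1:Add2,r2:2,r3:Mul1
c5: stall | r0:Add3,r1:Add2,r2:2,r3:Mul1
c6: CDB Mul1=8; stall | r0:Add3,r1:Add2,r2:2,r3:8
c7: stall | r0:Add3,r1:Add2,r2:2,r3:8
c8: CDB Add1=16; issue SUB r1<-Add1 | r0:Add3,r1:Add1,r2:2,r3:8
c9: stall | r0:Add3,r1:Add1,r2:2,r3:8
c10: CDB Add2=17; issue SUB r0<-Add2 | r0:Add2,r1:Add1,r2:2,r3:8
c11: stall | r0:Add2,r1:Add1,r2:2,r3:8
c12: CDB Add2=-6; issue ADD r3<-Add2 | r0:-6,r1:Add1,r2:2,r3:Add2
c13: CDB Add3=16 | r0:-6,r1:Add1,r2:2,r3:Add2
c14: CDB Add2=2 | r0:-6,r1:Add1,r2:2,r3:2
c15: CDB Add1=-1 | r0:-6,r1:-1,r2:2,r3:2

STATUS = VALUE -1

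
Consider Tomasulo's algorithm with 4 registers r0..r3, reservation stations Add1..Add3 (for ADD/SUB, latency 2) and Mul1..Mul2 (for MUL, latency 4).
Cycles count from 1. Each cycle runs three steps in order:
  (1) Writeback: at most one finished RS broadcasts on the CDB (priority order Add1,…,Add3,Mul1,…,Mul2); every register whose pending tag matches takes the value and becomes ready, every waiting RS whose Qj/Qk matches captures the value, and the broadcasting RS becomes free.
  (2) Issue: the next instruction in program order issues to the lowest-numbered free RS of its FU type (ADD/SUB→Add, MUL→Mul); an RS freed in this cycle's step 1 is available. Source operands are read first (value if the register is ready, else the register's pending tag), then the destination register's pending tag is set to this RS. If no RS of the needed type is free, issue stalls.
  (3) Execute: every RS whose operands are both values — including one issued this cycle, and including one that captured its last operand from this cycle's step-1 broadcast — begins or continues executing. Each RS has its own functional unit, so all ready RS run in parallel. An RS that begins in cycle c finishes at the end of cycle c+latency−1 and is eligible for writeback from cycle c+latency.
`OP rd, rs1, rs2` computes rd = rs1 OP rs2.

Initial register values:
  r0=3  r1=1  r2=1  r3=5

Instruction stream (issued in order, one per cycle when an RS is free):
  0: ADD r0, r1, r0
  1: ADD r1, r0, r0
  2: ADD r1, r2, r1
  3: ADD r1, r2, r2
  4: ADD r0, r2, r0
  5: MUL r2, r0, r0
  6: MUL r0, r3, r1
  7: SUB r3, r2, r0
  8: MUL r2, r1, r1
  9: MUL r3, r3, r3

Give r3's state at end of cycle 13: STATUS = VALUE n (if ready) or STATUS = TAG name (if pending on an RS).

STATUS = TAG Mul1

cycle 1: issue ADD r0<-Add1 // r0:Add1,r1:1,r2:1,r3:5
cycle 2: issue ADD r1<-Add2 // r0:Add1,r1:Add2,r2:1,r3:5
cycle 3: CDB Add1=4; issue ADD r1<-Add1 // r0:4,r1:Add1,r2:1,r3:5
cycle 4: issue ADD r1<-Add3 // r0:4,r1:Add3,r2:1,r3:5
cycle 5: CDB Add2=8; issue ADD r0<-Add2 // r0:Add2,r1:Add3,r2:1,r3:5
cycle 6: CDB Add3=2; issue MUL r2<-Mul1 // r0:Add2,r1:2,r2:Mul1,r3:5
cycle 7: CDB Add1=9; issue MUL r0<-Mul2 // r0:Mul2,r1:2,r2:Mul1,r3:5
cycle 8: CDB Add2=5; issue SUB r3<-Add1 // r0:Mul2,r1:2,r2:Mul1,r3:Add1
cycle 9: stall // r0:Mul2,r1:2,r2:Mul1,r3:Add1
cycle 10: stall // r0:Mul2,r1:2,r2:Mul1,r3:Add1
cycle 11: CDB Mul2=10; issue MUL r2<-Mul2 // r0:10,r1:2,r2:Mul2,r3:Add1
cycle 12: CDB Mul1=25; issue MUL r3<-Mul1 // r0:10,r1:2,r2:Mul2,r3:Mul1
cycle 13: - // r0:10,r1:2,r2:Mul2,r3:Mul1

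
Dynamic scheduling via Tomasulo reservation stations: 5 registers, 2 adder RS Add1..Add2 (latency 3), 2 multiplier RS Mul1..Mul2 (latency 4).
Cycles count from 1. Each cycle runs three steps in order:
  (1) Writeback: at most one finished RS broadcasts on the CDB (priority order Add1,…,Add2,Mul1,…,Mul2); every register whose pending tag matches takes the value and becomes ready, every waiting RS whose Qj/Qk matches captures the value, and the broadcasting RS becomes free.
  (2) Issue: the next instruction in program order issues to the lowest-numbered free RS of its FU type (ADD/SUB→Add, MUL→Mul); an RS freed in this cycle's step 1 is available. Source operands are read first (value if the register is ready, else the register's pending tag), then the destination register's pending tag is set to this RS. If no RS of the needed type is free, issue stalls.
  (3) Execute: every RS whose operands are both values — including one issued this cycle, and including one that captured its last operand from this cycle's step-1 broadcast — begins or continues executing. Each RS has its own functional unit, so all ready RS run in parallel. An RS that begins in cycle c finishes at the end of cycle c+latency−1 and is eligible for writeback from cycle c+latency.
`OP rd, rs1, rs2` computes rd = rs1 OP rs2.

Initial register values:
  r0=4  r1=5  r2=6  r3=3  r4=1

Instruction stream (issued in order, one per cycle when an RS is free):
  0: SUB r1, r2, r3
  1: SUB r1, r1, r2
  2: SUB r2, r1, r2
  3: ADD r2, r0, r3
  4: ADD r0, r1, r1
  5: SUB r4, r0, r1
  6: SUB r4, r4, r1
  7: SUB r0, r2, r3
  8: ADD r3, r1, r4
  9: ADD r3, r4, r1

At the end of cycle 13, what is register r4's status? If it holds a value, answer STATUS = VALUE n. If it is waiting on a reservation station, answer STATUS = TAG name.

STATUS = TAG Add1

cycle 1: issue SUB r1<-Add1 // r0:4,r1:Add1,r2:6,r3:3,r4:1
cycle 2: issue SUB r1<-Add2 // r0:4,r1:Add2,r2:6,r3:3,r4:1
cycle 3: stall // r0:4,r1:Add2,r2:6,r3:3,r4:1
cycle 4: CDB Add1=3; issue SUB r2<-Add1 // r0:4,r1:Add2,r2:Add1,r3:3,r4:1
cycle 5: stall // r0:4,r1:Add2,r2:Add1,r3:3,r4:1
cycle 6: stall // r0:4,r1:Add2,r2:Add1,r3:3,r4:1
cycle 7: CDB Add2=-3; issue ADD r2<-Add2 // r0:4,r1:-3,r2:Add2,r3:3,r4:1
cycle 8: stall // r0:4,r1:-3,r2:Add2,r3:3,r4:1
cycle 9: stall // r0:4,r1:-3,r2:Add2,r3:3,r4:1
cycle 10: CDB Add1=-9; issue ADD r0<-Add1 // r0:Add1,r1:-3,r2:Add2,r3:3,r4:1
cycle 11: CDB Add2=7; issue SUB r4<-Add2 // r0:Add1,r1:-3,r2:7,r3:3,r4:Add2
cycle 12: stall // r0:Add1,r1:-3,r2:7,r3:3,r4:Add2
cycle 13: CDB Add1=-6; issue SUB r4<-Add1 // r0:-6,r1:-3,r2:7,r3:3,r4:Add1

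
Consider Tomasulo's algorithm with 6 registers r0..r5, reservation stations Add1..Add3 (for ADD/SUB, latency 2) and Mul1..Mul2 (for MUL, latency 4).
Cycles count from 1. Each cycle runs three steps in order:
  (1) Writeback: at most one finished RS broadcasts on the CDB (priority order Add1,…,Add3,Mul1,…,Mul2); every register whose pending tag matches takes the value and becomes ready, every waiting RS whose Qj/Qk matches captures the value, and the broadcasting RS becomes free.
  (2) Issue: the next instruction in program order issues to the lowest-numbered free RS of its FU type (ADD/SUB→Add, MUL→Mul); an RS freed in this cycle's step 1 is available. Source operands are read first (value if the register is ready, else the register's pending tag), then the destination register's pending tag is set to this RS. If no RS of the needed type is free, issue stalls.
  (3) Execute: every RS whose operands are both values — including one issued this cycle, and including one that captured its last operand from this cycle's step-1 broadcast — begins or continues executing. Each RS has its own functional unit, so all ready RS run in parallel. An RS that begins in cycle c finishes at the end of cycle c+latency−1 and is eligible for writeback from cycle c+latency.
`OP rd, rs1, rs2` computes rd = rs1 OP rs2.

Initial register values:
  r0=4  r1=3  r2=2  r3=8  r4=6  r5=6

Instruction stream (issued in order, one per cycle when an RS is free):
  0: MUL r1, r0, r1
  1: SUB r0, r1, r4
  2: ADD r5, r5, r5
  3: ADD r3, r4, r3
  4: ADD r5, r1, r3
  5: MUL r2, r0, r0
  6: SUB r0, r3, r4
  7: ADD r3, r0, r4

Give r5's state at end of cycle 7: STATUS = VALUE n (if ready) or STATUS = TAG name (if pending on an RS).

  c1: issue MUL r1<-Mul1  regs: r0:4,r1:Mul1,r2:2,r3:8,r4:6,r5:6
  c2: issue SUB r0<-Add1  regs: r0:Add1,r1:Mul1,r2:2,r3:8,r4:6,r5:6
  c3: issue ADD r5<-Add2  regs: r0:Add1,r1:Mul1,r2:2,r3:8,r4:6,r5:Add2
  c4: issue ADD r3<-Add3  regs: r0:Add1,r1:Mul1,r2:2,r3:Add3,r4:6,r5:Add2
  c5: CDB Add2=12; issue ADD r5<-Add2  regs: r0:Add1,r1:Mul1,r2:2,r3:Add3,r4:6,r5:Add2
  c6: CDB Add3=14; issue MUL r2<-Mul2  regs: r0:Add1,r1:Mul1,r2:Mul2,r3:14,r4:6,r5:Add2
  c7: CDB Mul1=12; issue SUB r0<-Add3  regs: r0:Add3,r1:12,r2:Mul2,r3:14,r4:6,r5:Add2

STATUS = TAG Add2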